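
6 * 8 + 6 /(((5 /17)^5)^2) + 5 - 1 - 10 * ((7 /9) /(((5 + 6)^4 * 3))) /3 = 14345459239310489924 /11581259765625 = 1238678.65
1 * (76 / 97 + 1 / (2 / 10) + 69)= 74.78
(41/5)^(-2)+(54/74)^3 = 34353448/85147693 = 0.40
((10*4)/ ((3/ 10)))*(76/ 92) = 7600/ 69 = 110.14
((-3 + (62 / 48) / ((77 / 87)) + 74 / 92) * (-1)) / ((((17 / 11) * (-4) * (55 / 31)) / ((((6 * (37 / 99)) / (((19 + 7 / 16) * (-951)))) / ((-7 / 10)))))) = -2658746 / 228548228293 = -0.00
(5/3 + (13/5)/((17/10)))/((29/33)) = 1793/493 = 3.64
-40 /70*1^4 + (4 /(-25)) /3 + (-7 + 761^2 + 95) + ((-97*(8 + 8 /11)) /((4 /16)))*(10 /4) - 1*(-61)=3296392642 /5775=570803.92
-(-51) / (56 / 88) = 561 / 7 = 80.14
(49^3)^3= 1628413597910449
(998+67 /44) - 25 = 42879 /44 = 974.52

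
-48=-48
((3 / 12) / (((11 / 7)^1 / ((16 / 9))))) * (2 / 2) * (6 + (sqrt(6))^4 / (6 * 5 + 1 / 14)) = 28280 / 13893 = 2.04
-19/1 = -19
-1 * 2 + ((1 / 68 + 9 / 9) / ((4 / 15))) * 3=2561 / 272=9.42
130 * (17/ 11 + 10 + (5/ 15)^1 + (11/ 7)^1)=403910/ 231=1748.53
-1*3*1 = -3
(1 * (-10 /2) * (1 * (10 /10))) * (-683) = 3415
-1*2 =-2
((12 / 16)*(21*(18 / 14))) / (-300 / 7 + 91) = 567 / 1348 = 0.42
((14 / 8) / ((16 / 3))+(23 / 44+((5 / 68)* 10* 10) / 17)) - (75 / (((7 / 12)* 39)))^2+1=-14463960673 / 1684819136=-8.58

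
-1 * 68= -68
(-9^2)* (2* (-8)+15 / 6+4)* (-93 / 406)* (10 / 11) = -715635 / 4466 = -160.24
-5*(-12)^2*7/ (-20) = 252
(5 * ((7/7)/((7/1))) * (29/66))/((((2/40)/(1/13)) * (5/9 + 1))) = 2175/7007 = 0.31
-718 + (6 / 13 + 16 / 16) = -9315 / 13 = -716.54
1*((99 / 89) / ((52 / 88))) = 2178 / 1157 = 1.88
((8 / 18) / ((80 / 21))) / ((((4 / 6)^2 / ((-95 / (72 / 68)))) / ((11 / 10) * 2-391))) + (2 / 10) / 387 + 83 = 71517991 / 7740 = 9240.05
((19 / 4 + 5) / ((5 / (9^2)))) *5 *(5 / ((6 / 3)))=15795 / 8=1974.38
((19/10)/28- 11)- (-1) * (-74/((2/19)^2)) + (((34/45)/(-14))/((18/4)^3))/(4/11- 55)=-7385702210633/1104085080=-6689.43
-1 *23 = -23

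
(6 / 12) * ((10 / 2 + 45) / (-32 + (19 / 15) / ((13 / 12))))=-0.81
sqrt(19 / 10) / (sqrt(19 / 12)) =sqrt(30) / 5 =1.10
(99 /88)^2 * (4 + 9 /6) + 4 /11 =10313 /1408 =7.32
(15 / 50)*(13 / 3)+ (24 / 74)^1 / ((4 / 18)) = 1021 / 370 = 2.76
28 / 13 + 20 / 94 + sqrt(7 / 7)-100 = -59043 / 611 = -96.63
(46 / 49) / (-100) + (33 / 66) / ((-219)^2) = -550939 / 58752225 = -0.01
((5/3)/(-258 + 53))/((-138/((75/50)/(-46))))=-1/520536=-0.00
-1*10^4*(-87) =870000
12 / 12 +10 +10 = 21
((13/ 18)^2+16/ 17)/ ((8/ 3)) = 8057/ 14688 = 0.55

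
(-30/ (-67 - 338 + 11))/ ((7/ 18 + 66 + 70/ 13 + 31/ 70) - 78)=-61425/ 4665748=-0.01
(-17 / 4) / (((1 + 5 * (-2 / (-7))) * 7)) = -1 / 4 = -0.25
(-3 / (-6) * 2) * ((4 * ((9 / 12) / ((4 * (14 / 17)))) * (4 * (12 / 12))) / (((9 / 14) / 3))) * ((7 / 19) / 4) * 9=1071 / 76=14.09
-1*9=-9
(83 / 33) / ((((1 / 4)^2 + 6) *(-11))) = -1328 / 35211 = -0.04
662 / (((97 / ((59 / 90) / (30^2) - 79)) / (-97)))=2118049471 / 40500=52297.52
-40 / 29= -1.38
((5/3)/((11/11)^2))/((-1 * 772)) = -5/2316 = -0.00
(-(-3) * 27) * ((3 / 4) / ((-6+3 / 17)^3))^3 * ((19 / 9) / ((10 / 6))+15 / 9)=-118587876497 / 9113527846201680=-0.00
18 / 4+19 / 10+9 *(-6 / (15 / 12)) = -184 / 5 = -36.80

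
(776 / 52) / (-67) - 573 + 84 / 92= -11465080 / 20033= -572.31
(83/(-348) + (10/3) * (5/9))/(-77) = -5053/241164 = -0.02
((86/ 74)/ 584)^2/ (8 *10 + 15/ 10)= 1849/ 38052811616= 0.00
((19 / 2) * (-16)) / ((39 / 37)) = -5624 / 39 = -144.21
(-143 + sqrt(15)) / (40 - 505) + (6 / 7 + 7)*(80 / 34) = 1040017 / 55335 - sqrt(15) / 465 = 18.79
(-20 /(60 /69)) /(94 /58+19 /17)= -11339 /1350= -8.40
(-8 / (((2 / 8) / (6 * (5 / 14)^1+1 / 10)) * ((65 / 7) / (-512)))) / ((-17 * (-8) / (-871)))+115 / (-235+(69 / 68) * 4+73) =-5784438047 / 228225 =-25345.33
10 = 10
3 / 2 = 1.50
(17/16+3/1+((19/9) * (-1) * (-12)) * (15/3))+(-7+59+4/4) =8819/48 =183.73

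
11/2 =5.50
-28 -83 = -111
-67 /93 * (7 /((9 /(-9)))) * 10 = 4690 /93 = 50.43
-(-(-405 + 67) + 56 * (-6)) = -2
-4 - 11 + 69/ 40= -531/ 40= -13.28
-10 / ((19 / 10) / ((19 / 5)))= -20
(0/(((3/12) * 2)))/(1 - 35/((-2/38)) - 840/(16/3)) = 0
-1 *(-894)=894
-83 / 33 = -2.52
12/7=1.71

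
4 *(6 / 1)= 24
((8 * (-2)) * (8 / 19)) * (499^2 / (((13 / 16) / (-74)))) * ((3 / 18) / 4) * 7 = 44560761.95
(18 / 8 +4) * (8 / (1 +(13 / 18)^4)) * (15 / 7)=78732000 / 934759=84.23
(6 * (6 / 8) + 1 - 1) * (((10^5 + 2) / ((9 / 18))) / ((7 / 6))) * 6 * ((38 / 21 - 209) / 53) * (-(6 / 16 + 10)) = 69648471513 / 371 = 187731729.15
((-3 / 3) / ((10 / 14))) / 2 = -7 / 10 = -0.70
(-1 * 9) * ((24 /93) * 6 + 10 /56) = -13491 /868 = -15.54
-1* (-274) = 274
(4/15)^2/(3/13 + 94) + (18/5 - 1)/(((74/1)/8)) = 2874196/10198125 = 0.28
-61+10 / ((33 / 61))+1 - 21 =-62.52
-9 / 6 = -3 / 2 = -1.50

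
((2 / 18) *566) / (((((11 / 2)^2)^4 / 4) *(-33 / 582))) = -112439296 / 21221529219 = -0.01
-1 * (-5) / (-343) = -5 / 343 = -0.01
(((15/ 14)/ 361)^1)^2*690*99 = 7684875/ 12771458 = 0.60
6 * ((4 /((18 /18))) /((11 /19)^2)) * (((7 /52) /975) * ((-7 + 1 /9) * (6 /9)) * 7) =-4386872 /13803075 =-0.32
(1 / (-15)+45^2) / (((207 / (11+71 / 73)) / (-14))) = -16158968 / 9855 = -1639.67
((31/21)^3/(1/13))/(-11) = -3.80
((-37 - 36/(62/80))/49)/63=-2587/95697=-0.03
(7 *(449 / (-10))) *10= -3143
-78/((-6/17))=221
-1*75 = -75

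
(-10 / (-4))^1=5 / 2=2.50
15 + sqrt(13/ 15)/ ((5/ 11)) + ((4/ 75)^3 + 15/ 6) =11 *sqrt(195)/ 75 + 14765753/ 843750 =19.55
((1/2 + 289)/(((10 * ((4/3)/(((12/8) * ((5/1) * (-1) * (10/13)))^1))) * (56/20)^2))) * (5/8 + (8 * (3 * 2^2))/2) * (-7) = 253384875/46592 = 5438.38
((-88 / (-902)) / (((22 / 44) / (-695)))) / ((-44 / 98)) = 136220 / 451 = 302.04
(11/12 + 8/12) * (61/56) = 1.72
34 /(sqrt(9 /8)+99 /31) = 92752 /7751 - 65348 * sqrt(2) /23253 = 7.99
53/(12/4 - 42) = -53/39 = -1.36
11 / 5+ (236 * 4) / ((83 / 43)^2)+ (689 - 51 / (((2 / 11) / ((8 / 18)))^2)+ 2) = 641.83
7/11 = 0.64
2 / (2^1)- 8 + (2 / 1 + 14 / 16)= -33 / 8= -4.12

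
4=4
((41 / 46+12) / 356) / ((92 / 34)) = 10081 / 753296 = 0.01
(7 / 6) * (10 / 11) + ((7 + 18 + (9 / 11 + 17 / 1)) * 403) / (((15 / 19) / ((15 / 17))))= 10819936 / 561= 19286.87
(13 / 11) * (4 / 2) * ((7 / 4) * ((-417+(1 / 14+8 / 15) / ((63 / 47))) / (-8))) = 71642233 / 332640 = 215.37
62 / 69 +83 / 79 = 1.95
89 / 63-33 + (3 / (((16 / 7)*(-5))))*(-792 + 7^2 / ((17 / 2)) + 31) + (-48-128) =-800083 / 85680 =-9.34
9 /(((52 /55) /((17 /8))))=8415 /416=20.23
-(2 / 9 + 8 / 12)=-8 / 9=-0.89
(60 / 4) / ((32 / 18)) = 135 / 16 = 8.44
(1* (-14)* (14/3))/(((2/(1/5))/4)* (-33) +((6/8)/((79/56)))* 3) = 30968/38349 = 0.81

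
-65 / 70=-13 / 14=-0.93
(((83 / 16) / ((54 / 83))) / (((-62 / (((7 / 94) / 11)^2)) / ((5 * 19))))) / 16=-32068295 / 916360777728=-0.00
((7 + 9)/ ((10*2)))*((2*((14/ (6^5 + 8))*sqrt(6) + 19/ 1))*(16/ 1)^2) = 512*sqrt(6)/ 695 + 38912/ 5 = 7784.20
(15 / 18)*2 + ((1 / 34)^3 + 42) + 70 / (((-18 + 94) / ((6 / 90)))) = 43.73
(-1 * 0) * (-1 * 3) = 0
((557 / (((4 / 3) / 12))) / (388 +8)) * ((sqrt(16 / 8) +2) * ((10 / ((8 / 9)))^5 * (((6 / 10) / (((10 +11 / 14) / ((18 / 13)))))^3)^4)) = 279878372888790022891943285898993881088 * sqrt(2) / 2813366492833677314858755519765639637194609375 +559756745777580045783886571797987762176 / 2813366492833677314858755519765639637194609375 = 0.00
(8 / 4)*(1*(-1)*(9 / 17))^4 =13122 / 83521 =0.16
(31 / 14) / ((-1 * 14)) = -31 / 196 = -0.16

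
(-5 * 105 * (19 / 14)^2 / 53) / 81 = -9025 / 40068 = -0.23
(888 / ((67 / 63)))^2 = 3129731136 / 4489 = 697200.07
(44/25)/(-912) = -11/5700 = -0.00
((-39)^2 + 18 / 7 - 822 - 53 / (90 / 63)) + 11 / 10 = 4659 / 7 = 665.57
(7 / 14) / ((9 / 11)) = 11 / 18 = 0.61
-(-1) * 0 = 0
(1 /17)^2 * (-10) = -10 /289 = -0.03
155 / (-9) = -155 / 9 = -17.22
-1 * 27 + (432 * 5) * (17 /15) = 2421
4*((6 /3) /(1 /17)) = 136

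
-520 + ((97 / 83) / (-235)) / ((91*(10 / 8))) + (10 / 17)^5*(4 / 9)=-519.97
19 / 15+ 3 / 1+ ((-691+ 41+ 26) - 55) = -10121 / 15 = -674.73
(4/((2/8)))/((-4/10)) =-40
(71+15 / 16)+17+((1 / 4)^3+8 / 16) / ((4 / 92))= 6451 / 64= 100.80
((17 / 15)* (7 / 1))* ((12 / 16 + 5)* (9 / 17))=483 / 20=24.15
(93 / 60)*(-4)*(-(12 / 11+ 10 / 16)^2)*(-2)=-706831 / 19360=-36.51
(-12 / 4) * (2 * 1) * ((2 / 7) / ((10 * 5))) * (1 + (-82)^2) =-1614 / 7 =-230.57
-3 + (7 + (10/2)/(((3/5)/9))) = 79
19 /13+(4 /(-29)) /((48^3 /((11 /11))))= 1.46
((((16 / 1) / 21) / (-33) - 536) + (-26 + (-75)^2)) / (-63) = -3508643 / 43659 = -80.36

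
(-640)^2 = 409600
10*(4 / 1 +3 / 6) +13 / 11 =508 / 11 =46.18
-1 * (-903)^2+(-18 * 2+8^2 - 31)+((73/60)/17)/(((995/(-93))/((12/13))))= -896525115489/1099475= -815412.01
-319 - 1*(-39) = -280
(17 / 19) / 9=17 / 171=0.10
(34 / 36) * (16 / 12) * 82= 103.26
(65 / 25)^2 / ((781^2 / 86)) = 14534 / 15249025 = 0.00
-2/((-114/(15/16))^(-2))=-739328/25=-29573.12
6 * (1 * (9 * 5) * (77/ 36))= 1155/ 2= 577.50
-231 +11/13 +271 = 40.85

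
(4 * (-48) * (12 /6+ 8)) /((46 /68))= -65280 /23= -2838.26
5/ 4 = 1.25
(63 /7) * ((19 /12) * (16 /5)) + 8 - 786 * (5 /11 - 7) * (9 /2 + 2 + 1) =38639.05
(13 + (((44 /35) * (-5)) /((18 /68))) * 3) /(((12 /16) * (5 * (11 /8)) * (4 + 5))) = -39136 /31185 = -1.25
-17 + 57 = 40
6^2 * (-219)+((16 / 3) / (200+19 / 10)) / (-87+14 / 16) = -32902085612 / 4173273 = -7884.00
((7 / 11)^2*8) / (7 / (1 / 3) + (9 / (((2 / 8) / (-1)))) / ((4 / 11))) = -196 / 4719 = -0.04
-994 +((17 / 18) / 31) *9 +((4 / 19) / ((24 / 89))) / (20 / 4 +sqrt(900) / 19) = -11550683 / 11625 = -993.61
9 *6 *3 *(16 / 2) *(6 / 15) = 2592 / 5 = 518.40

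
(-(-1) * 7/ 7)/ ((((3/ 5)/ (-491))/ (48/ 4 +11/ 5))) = -34861/ 3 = -11620.33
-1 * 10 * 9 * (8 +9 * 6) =-5580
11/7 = 1.57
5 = 5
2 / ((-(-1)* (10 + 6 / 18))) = 6 / 31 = 0.19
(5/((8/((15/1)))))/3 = 25/8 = 3.12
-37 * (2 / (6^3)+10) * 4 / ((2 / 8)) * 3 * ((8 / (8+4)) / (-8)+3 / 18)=-39997 / 27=-1481.37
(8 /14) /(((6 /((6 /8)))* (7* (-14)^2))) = 1 /19208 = 0.00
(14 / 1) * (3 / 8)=21 / 4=5.25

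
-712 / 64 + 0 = -89 / 8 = -11.12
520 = 520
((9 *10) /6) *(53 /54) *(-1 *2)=-265 /9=-29.44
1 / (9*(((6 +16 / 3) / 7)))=7 / 102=0.07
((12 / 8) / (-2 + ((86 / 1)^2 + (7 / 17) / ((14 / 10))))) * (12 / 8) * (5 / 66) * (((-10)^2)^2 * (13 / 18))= 690625 / 4148199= 0.17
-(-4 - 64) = 68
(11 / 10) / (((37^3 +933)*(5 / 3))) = 33 / 2579300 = 0.00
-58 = -58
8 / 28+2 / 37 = 88 / 259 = 0.34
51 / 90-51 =-1513 / 30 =-50.43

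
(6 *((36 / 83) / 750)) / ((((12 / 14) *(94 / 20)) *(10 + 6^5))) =42 / 379664825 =0.00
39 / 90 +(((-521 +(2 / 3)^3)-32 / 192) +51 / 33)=-770554 / 1485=-518.89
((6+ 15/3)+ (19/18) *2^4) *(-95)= -23845/9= -2649.44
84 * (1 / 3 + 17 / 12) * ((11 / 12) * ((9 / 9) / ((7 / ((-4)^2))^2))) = 704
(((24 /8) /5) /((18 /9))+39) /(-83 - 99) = -393 /1820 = -0.22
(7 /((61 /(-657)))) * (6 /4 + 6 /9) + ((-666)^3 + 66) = -295408393.35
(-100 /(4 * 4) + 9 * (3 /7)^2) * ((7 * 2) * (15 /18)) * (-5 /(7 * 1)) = 22525 /588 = 38.31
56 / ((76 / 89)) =1246 / 19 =65.58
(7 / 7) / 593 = 1 / 593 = 0.00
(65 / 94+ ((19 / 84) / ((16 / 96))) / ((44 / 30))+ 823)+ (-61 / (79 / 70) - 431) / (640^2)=96566654232339 / 117105049600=824.62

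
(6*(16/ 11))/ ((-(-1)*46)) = 48/ 253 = 0.19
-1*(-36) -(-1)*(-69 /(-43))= 1617 /43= 37.60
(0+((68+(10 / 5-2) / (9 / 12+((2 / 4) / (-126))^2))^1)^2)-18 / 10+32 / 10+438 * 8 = 40647 / 5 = 8129.40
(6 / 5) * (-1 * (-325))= 390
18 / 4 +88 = 185 / 2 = 92.50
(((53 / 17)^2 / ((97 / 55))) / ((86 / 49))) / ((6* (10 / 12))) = 1514051 / 2410838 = 0.63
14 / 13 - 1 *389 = -5043 / 13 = -387.92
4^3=64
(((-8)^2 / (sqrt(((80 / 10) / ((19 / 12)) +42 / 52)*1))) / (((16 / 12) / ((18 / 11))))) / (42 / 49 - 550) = -504*sqrt(1430130) / 10201015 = -0.06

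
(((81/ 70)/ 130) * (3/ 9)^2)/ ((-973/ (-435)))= 783/ 1770860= 0.00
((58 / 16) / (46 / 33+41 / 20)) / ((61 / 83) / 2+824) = 26477 / 20736579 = 0.00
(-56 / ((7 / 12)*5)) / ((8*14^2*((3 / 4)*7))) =-4 / 1715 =-0.00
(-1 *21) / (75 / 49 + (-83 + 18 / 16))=8232 / 31495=0.26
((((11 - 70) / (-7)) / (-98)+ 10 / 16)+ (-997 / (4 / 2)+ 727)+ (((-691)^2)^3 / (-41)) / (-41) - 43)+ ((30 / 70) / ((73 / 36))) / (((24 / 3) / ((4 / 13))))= 283477506307592584250383 / 4377418136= 64759065161325.63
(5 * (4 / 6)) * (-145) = -1450 / 3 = -483.33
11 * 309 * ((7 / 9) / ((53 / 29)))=229999 / 159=1446.53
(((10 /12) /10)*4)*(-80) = -26.67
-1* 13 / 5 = -13 / 5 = -2.60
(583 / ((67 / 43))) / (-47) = -7.96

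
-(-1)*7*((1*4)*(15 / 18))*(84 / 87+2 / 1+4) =14140 / 87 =162.53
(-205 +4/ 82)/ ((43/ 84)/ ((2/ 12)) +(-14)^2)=-39214/ 38089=-1.03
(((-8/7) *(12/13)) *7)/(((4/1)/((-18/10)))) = 216/65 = 3.32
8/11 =0.73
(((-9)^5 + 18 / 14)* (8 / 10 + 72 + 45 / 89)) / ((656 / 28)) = -184754.29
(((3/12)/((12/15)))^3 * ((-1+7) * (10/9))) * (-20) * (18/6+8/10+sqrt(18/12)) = -11875/768-3125 * sqrt(6)/1536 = -20.45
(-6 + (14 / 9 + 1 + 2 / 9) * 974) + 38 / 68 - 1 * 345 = 2355.11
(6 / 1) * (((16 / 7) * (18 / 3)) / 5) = 576 / 35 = 16.46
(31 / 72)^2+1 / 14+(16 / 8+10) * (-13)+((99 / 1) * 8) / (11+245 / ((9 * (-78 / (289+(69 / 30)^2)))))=-7680415315669 / 46723739328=-164.38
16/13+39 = 523/13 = 40.23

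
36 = 36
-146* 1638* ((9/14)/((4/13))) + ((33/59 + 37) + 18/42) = -412678283/826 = -499610.51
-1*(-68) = 68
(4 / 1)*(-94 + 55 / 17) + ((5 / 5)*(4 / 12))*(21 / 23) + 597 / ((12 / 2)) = -205865 / 782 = -263.25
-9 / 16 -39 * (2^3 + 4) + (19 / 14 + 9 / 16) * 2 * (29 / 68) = -1778051 / 3808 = -466.93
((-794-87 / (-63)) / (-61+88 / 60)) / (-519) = -83225 / 3244269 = -0.03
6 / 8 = 3 / 4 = 0.75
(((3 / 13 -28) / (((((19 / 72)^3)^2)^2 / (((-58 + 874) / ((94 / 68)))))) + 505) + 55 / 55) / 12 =-269233462041850220075401969 / 22476488901098466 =-11978448378.95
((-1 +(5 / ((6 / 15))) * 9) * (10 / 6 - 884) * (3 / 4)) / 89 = -590281 / 712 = -829.05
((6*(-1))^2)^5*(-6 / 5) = -72559411.20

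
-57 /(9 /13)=-247 /3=-82.33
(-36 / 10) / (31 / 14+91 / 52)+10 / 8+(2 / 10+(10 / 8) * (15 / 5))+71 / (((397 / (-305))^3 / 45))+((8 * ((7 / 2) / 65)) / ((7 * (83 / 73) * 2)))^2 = -97334387561643937249 / 67383899878671025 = -1444.48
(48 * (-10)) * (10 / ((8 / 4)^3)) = -600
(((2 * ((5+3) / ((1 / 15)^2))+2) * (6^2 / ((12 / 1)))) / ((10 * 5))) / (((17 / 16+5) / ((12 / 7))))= 1037376 / 16975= 61.11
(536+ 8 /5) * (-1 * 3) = -8064 /5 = -1612.80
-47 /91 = -0.52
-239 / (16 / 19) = -4541 / 16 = -283.81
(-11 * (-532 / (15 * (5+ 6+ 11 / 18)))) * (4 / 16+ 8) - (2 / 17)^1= 23552 / 85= 277.08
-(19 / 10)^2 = -361 / 100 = -3.61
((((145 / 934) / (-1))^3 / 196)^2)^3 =802830827198685151406498569488525390625 / 16587471904728861603805797073040441958409976068590414921179821244416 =0.00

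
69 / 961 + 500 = 480569 / 961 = 500.07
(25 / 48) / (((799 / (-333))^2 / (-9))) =-0.81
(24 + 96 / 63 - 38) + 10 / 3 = -64 / 7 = -9.14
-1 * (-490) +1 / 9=4411 / 9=490.11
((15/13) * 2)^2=900/169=5.33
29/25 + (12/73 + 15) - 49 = -59633/1825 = -32.68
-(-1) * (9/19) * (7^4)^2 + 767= 51897782/19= 2731462.21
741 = 741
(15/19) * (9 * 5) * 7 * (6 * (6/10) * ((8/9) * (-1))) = -15120/19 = -795.79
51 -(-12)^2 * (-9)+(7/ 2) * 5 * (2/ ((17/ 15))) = 23424/ 17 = 1377.88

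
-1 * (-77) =77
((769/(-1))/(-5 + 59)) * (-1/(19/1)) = 769/1026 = 0.75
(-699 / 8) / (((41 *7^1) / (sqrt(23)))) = -699 *sqrt(23) / 2296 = -1.46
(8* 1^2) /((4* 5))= 2 /5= 0.40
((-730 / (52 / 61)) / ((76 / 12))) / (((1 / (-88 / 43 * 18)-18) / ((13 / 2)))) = 5290164 / 108509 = 48.75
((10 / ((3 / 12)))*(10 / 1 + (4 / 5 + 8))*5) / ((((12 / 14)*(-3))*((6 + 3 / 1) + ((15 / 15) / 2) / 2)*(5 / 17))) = -178976 / 333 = -537.47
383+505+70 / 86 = 38219 / 43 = 888.81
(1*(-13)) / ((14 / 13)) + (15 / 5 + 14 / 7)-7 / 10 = -272 / 35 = -7.77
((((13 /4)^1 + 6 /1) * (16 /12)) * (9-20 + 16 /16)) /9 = -370 /27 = -13.70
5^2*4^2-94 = 306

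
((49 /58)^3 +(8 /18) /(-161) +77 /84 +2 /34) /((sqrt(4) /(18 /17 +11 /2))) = 1688818075621 /326821184928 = 5.17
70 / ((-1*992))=-0.07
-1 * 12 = -12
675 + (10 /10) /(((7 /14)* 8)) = 675.25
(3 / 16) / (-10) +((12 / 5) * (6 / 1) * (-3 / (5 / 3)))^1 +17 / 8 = -19051 / 800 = -23.81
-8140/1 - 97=-8237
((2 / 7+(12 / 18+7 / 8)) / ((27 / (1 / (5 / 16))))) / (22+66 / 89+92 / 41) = 1120243 / 129236310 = 0.01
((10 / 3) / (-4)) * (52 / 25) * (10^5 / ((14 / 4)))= -1040000 / 21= -49523.81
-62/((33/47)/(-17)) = 49538/33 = 1501.15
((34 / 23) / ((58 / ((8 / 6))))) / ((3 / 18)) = 136 / 667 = 0.20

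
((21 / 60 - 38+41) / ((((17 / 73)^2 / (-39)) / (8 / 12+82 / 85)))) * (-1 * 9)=4344499224 / 122825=35371.46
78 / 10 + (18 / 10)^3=1704 / 125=13.63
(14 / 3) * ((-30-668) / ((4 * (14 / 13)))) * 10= -22685 / 3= -7561.67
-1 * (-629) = 629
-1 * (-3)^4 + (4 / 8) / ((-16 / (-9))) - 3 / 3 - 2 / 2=-2647 / 32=-82.72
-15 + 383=368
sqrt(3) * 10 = 10 * sqrt(3) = 17.32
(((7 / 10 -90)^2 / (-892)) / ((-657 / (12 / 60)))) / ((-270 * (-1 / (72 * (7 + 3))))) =797449 / 109883250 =0.01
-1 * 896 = -896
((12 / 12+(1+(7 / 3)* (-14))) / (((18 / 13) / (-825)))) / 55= 2990 / 9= 332.22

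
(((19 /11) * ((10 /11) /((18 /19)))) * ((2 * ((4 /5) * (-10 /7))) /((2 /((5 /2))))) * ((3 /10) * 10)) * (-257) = 3651.20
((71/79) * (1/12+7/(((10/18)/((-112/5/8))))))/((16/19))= -14244091/379200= -37.56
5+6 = 11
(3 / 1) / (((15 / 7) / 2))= 14 / 5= 2.80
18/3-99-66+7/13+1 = -2047/13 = -157.46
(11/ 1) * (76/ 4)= 209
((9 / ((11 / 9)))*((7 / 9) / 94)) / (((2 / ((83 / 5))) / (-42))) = -109809 / 5170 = -21.24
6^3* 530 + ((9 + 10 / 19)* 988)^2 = 88700224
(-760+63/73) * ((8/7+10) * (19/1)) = -82127994/511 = -160720.14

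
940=940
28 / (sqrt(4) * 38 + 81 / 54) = 56 / 155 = 0.36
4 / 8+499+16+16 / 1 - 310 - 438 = -433 / 2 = -216.50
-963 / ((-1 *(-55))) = -963 / 55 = -17.51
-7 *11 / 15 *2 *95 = -2926 / 3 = -975.33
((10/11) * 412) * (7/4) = 7210/11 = 655.45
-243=-243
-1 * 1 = -1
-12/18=-2/3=-0.67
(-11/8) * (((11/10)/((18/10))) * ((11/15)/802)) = -1331/1732320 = -0.00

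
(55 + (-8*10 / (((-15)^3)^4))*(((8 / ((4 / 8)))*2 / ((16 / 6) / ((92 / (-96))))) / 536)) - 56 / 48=187189366552734421 / 3477201855468750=53.83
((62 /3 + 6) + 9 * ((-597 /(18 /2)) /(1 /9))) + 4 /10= -80189 /15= -5345.93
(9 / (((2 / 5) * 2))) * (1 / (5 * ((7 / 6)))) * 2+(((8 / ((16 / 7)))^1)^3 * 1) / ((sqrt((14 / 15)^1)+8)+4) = 223929 / 30044 - 343 * sqrt(210) / 17168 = 7.16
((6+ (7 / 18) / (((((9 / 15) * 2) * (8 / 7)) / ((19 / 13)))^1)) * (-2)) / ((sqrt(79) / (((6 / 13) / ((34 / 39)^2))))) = -72047 * sqrt(79) / 730592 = -0.88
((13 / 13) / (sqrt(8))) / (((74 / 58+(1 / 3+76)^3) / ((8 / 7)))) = 783*sqrt(2) / 1218915880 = 0.00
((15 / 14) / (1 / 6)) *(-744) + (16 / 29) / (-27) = -4782.88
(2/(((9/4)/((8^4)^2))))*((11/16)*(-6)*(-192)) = 11811160064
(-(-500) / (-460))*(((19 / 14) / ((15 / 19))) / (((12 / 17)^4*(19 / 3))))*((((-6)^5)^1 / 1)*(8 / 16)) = 23803485 / 5152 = 4620.24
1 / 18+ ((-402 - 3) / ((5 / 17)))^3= -46997453393 / 18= -2610969632.94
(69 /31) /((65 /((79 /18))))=1817 /12090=0.15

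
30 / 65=6 / 13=0.46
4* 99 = 396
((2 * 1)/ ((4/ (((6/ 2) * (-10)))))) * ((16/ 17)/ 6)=-40/ 17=-2.35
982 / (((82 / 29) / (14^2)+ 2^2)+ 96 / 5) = 13954220 / 329877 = 42.30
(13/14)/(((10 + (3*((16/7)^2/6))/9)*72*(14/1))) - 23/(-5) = 3340033/726080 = 4.60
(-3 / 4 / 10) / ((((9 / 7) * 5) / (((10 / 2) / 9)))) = -0.01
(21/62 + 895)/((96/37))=2053907/5952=345.08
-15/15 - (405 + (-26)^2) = -1082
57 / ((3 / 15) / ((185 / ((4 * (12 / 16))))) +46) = 52725 / 42553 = 1.24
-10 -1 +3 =-8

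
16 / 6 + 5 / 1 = 23 / 3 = 7.67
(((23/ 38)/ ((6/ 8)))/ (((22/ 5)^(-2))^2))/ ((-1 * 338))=-5387888/ 6020625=-0.89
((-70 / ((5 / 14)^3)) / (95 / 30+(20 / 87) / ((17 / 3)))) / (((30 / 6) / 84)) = -9545300352 / 1185875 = -8049.16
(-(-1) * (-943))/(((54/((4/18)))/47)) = -44321/243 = -182.39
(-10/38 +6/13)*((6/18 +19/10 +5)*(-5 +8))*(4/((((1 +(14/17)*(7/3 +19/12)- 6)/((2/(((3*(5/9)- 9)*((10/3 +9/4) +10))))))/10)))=9186912/5409547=1.70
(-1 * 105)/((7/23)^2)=-1133.57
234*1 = 234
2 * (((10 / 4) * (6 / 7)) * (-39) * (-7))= 1170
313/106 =2.95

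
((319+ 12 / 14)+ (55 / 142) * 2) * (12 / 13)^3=21181824 / 83993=252.19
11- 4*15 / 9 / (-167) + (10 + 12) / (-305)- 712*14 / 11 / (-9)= 563025869 / 5042565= 111.65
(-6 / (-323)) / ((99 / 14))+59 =628909 / 10659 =59.00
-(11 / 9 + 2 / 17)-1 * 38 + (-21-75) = -20707 / 153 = -135.34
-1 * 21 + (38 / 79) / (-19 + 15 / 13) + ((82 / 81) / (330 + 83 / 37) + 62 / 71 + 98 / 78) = -159132721878233 / 8422280126676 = -18.89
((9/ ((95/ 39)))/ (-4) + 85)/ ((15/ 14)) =223643/ 2850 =78.47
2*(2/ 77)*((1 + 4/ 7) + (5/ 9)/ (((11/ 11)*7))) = 416/ 4851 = 0.09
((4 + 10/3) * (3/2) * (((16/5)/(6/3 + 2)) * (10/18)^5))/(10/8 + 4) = 110000/1240029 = 0.09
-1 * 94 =-94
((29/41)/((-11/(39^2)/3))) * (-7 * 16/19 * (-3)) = -44461872/8569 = -5188.69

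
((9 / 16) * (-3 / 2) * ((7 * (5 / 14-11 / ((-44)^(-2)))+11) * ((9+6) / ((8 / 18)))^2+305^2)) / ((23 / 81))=11875859483175 / 23552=504239957.68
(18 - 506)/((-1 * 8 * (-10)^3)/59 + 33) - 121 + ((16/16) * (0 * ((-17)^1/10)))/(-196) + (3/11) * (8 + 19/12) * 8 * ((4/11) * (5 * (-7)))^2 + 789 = 53646711124/13239457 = 4052.03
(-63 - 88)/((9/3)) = -151/3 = -50.33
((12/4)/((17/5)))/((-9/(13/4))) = -65/204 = -0.32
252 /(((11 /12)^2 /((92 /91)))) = 476928 /1573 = 303.20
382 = 382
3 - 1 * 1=2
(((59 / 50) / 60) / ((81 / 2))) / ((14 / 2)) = 0.00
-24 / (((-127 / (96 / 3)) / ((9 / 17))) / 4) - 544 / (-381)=92192 / 6477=14.23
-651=-651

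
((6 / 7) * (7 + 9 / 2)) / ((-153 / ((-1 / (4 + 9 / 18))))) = 0.01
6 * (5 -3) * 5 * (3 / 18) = 10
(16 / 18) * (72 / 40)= 8 / 5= 1.60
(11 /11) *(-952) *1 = -952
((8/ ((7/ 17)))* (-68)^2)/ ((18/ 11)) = 3458752/ 63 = 54900.83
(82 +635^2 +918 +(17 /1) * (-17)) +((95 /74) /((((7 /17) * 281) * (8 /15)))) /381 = 59736854156683 /147886928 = 403936.00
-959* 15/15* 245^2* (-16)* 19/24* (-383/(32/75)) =-10472326151875/16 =-654520384492.19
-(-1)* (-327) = -327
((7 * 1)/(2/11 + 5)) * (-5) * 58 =-22330/57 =-391.75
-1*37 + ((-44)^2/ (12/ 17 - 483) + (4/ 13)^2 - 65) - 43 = -148.92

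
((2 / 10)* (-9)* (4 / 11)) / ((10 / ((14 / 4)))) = -63 / 275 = -0.23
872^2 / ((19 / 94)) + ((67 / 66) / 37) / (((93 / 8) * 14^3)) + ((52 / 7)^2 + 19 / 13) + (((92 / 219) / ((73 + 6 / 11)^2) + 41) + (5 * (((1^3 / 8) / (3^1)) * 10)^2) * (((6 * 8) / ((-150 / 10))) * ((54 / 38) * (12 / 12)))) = 3458259862736082802761523 / 919262586265161138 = 3761993.49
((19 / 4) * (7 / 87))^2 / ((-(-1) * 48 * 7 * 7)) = 361 / 5812992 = 0.00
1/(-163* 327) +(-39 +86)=47.00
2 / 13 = 0.15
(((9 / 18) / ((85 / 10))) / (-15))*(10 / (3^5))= -2 / 12393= -0.00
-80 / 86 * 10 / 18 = -200 / 387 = -0.52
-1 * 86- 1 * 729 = -815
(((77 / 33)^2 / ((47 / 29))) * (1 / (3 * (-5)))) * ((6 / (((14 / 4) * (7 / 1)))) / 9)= -116 / 19035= -0.01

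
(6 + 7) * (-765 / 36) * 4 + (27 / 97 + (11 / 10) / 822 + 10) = -1094.72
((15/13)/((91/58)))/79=870/93457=0.01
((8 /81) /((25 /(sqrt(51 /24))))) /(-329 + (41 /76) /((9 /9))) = -152 * sqrt(34) /50550075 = -0.00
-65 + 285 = 220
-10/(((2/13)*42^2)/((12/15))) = -13/441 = -0.03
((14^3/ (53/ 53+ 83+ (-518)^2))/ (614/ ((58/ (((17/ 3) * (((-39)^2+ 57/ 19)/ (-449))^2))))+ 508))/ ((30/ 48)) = 81850006/ 6000231722525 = 0.00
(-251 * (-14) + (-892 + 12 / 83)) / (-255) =-72546 / 7055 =-10.28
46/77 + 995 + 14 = 77739/77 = 1009.60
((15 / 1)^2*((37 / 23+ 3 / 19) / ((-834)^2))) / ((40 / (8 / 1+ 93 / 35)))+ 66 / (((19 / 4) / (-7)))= -45988235915 / 472823512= -97.26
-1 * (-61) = 61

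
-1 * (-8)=8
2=2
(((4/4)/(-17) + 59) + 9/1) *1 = 1155/17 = 67.94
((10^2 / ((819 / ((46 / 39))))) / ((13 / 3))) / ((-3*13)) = -4600 / 5398029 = -0.00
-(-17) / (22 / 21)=357 / 22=16.23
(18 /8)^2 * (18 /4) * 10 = 3645 /16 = 227.81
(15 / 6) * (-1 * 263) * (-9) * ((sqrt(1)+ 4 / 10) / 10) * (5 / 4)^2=82845 / 64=1294.45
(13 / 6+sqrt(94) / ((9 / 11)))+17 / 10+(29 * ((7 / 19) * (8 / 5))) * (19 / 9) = 11 * sqrt(94) / 9+1798 / 45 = 51.81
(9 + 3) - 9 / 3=9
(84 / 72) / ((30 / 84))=49 / 15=3.27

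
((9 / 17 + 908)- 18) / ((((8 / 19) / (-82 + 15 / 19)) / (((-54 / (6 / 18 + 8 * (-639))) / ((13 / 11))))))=-20813294007 / 13556140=-1535.34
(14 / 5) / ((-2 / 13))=-91 / 5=-18.20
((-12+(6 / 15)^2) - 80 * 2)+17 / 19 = -170.95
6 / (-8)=-3 / 4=-0.75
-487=-487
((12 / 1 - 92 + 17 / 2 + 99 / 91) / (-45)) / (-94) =-2563 / 153972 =-0.02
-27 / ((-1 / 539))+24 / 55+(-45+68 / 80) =3192043 / 220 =14509.29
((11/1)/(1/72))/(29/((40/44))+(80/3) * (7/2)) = 23760/3757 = 6.32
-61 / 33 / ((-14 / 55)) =305 / 42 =7.26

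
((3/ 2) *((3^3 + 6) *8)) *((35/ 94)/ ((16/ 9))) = 31185/ 376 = 82.94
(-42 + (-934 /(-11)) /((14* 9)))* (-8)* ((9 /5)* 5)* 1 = 2975.48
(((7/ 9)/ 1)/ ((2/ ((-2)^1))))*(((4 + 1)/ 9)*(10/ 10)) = -35/ 81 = -0.43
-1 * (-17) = 17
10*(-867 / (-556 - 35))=2890 / 197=14.67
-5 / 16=-0.31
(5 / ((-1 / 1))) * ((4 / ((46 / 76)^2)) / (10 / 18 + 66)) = -0.82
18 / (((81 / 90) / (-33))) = -660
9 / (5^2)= 9 / 25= 0.36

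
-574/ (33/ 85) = -48790/ 33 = -1478.48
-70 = -70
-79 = -79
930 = 930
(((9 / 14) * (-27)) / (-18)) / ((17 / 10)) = 135 / 238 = 0.57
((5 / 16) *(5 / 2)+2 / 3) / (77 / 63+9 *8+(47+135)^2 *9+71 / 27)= 1251 / 257637760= 0.00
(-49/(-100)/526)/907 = 49/47708200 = 0.00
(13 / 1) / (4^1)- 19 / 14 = 53 / 28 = 1.89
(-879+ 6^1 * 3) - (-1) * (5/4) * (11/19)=-65381/76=-860.28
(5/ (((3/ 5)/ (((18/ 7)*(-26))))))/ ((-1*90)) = 130/ 21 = 6.19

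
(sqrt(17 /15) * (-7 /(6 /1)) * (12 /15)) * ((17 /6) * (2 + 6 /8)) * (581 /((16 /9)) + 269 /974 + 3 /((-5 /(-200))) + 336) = -7987291543 * sqrt(255) /21038400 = -6062.57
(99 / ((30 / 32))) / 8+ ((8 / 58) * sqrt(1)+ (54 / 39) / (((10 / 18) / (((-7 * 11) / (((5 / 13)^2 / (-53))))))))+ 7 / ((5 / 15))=249367469 / 3625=68791.03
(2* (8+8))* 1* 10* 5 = 1600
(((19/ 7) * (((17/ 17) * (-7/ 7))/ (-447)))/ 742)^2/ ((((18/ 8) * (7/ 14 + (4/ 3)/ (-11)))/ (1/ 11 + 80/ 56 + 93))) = 1751572/ 235828883129175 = 0.00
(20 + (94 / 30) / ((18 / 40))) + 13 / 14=10543 / 378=27.89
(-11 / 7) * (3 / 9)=-11 / 21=-0.52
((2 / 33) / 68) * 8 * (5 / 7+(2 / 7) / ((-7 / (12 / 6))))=124 / 27489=0.00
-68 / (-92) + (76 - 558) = -11069 / 23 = -481.26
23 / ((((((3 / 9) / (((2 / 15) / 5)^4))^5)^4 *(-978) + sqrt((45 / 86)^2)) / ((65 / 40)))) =-971447453924080456199831552 / 6098924984311570112689945062678651759199340710055667910724154677868797864123902653487850421974314038433932771976486719709142730650837344391977395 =-0.00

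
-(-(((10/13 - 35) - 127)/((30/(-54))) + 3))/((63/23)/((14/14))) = 146119/1365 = 107.05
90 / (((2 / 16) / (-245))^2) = 345744000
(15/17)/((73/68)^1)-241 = -17533/73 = -240.18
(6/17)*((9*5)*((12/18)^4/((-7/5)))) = -800/357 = -2.24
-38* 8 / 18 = -152 / 9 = -16.89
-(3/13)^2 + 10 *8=13511/169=79.95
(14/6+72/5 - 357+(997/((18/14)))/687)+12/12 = -338.14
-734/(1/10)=-7340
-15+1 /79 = -1184 /79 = -14.99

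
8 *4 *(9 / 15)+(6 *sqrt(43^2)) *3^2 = 11706 / 5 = 2341.20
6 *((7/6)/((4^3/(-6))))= -21/32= -0.66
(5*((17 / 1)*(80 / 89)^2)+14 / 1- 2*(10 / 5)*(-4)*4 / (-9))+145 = 15724007 / 71289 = 220.57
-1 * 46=-46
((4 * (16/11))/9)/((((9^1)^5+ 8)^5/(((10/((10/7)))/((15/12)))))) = 1792/355600290918704511233593215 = 0.00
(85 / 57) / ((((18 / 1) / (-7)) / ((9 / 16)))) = -595 / 1824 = -0.33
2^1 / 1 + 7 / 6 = 19 / 6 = 3.17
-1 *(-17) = 17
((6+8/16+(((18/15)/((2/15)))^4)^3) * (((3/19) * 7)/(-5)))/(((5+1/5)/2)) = -11862040532475/494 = -24012227798.53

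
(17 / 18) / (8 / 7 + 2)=119 / 396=0.30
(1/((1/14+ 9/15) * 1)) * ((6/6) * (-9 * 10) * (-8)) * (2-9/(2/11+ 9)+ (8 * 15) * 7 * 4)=17108935200/4747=3604157.40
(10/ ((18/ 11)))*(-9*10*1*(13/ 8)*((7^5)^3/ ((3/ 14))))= -118807726786323575/ 6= -19801287797720595.83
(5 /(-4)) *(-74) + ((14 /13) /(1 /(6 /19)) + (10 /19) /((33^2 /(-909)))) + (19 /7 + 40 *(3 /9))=136130261 /1255254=108.45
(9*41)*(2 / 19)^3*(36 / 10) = 53136 / 34295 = 1.55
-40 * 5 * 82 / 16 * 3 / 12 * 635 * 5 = -3254375 / 4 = -813593.75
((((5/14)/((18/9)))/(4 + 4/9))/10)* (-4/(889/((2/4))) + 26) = 26001/248920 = 0.10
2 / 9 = 0.22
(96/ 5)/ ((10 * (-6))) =-8/ 25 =-0.32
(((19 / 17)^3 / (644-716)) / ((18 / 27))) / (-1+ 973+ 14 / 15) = -34295 / 1147205152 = -0.00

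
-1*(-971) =971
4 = 4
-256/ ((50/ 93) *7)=-68.02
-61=-61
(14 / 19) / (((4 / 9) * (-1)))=-63 / 38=-1.66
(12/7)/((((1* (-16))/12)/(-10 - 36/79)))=1062/79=13.44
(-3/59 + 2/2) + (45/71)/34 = 137839/142426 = 0.97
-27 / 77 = -0.35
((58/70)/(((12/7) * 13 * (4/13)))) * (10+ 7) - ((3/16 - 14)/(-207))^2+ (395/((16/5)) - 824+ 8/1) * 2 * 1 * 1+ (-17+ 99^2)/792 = -826975512511/603313920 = -1370.72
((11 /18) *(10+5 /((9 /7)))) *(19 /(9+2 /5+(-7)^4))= 130625 /1952424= 0.07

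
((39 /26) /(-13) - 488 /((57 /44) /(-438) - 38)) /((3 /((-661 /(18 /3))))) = -53392485859 /114253308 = -467.32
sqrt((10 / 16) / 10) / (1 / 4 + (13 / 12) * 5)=3 / 68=0.04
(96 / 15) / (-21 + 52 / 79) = -2528 / 8035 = -0.31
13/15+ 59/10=203/30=6.77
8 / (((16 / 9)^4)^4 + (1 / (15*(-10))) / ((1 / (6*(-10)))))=37060403777036820 / 46118713204462730881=0.00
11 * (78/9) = 286/3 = 95.33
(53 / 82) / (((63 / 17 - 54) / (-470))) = 42347 / 7011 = 6.04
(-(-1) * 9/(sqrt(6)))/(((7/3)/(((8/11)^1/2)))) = 18 * sqrt(6)/77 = 0.57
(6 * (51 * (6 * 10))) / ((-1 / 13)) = -238680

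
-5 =-5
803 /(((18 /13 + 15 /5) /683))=7129837 /57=125084.86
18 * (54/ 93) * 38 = 12312/ 31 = 397.16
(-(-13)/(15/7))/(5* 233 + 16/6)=91/17515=0.01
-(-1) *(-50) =-50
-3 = -3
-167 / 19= -8.79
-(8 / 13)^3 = -0.23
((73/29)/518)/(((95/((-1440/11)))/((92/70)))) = -483552/54942965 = -0.01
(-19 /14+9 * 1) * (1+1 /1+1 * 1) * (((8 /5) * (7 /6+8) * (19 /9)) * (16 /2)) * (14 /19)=37664 /9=4184.89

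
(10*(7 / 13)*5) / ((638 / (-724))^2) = 45865400 / 1322893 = 34.67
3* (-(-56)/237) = 56/79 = 0.71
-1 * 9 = -9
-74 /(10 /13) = -481 /5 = -96.20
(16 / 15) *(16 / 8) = 32 / 15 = 2.13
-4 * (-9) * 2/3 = 24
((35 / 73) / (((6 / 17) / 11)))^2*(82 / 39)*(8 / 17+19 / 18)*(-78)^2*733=3195280288.16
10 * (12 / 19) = 120 / 19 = 6.32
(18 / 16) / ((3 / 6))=9 / 4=2.25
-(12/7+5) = -47/7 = -6.71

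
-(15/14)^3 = -3375/2744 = -1.23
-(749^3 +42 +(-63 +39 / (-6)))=-420189721.50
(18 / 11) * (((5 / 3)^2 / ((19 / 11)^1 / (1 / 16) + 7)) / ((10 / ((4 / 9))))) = 20 / 3429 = 0.01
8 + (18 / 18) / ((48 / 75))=153 / 16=9.56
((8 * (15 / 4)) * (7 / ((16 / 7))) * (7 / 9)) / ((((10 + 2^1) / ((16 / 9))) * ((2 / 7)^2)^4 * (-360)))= -1977326743 / 2985984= -662.20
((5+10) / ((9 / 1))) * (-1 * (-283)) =1415 / 3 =471.67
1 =1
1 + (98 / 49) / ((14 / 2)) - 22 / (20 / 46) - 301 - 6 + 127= -8026 / 35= -229.31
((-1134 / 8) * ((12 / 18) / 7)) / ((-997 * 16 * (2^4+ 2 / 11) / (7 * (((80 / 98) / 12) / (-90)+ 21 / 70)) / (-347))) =-15111503 / 397523840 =-0.04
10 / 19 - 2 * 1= -28 / 19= -1.47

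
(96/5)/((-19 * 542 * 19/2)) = -96/489155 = -0.00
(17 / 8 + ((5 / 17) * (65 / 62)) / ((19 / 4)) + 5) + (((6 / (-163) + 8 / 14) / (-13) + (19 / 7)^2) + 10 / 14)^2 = 62040130977635765 / 863591336042344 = 71.84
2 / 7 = 0.29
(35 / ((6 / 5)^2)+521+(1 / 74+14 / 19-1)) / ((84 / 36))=13794275 / 59052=233.60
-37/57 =-0.65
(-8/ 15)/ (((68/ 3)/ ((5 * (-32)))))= 64/ 17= 3.76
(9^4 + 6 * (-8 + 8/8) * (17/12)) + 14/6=39023/6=6503.83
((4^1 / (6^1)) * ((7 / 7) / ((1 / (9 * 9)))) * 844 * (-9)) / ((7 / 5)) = -2050920 / 7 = -292988.57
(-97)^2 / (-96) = -9409 / 96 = -98.01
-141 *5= -705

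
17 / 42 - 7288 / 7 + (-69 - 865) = -82939 / 42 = -1974.74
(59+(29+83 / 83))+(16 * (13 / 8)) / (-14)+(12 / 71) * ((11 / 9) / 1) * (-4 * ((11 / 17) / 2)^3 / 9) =5744909836 / 65927547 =87.14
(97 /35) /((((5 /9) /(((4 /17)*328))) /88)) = 100793088 /2975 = 33880.03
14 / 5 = 2.80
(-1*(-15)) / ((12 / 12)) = 15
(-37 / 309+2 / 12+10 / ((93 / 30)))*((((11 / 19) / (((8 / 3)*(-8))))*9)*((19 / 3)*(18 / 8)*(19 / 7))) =-50544351 / 1634816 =-30.92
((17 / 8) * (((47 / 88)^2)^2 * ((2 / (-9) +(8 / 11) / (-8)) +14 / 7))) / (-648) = -13853414359 / 30777325387776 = -0.00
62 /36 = 31 /18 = 1.72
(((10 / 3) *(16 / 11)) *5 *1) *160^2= 620606.06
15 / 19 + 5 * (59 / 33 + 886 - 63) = 2586205 / 627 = 4124.73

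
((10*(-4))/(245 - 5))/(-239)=1/1434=0.00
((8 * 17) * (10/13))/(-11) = -1360/143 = -9.51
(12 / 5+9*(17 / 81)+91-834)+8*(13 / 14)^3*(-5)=-11896331 / 15435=-770.74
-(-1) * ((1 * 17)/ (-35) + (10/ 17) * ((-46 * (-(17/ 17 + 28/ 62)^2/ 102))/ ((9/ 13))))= 0.32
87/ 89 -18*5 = -89.02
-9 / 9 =-1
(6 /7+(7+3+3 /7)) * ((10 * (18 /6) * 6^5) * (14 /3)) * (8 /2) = 49144320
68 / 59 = 1.15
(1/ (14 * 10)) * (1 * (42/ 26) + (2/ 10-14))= -198/ 2275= -0.09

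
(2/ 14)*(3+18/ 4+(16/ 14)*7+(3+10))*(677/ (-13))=-38589/ 182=-212.03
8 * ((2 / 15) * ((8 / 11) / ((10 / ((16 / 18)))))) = 512 / 7425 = 0.07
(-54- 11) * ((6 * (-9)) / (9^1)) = 390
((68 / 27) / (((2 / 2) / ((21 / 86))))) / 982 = 119 / 190017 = 0.00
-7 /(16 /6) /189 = -1 /72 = -0.01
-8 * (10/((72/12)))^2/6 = -100/27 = -3.70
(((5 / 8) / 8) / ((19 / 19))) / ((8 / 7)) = 35 / 512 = 0.07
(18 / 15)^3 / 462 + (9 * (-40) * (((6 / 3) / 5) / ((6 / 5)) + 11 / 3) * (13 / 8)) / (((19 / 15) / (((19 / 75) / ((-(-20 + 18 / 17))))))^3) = 11310021 / 11476522750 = 0.00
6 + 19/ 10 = 79/ 10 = 7.90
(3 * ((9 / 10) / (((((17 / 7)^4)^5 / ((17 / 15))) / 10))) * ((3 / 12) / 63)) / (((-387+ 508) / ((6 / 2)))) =34196685556119429 / 578555294358066206130110260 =0.00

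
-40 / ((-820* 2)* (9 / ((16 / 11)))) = 16 / 4059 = 0.00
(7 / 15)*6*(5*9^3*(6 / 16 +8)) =85475.25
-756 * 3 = -2268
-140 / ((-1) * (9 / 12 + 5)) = 560 / 23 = 24.35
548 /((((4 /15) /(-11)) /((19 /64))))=-429495 /64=-6710.86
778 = 778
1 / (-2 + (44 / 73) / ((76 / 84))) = -0.75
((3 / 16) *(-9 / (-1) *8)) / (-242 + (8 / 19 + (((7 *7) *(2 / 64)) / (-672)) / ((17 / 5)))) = -13395456 / 239708825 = -0.06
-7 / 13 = -0.54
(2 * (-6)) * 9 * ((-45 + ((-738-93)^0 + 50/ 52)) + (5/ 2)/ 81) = 181148/ 39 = 4644.82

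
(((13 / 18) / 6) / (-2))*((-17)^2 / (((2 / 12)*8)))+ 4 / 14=-25723 / 2016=-12.76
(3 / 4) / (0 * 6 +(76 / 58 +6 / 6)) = 87 / 268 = 0.32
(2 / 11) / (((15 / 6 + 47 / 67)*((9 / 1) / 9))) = 268 / 4719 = 0.06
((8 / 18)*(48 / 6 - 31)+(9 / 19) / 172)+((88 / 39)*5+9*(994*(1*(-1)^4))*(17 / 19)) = 3060904453 / 382356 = 8005.38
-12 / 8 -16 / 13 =-71 / 26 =-2.73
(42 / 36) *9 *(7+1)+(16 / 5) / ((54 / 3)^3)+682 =2792072 / 3645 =766.00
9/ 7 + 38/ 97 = 1139/ 679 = 1.68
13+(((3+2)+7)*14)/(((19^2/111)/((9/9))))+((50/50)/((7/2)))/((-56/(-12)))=1144792/17689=64.72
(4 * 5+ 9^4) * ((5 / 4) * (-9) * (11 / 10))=-651519 / 8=-81439.88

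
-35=-35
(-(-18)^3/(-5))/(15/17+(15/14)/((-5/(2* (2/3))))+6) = -694008/3925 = -176.82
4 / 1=4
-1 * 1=-1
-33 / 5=-6.60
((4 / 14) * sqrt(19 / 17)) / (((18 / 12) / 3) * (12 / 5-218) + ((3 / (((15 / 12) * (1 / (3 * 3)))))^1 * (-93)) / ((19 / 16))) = -38 * sqrt(323) / 4068491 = -0.00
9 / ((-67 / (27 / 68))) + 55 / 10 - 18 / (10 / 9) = -244961 / 22780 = -10.75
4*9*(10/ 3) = 120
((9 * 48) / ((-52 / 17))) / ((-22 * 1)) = 918 / 143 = 6.42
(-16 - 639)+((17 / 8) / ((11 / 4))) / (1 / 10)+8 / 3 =-21272 / 33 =-644.61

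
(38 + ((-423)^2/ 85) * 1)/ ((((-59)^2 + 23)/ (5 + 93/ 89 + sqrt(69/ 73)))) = 182159 * sqrt(5037)/ 21742320 + 49000771/ 13253880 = 4.29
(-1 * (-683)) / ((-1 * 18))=-683 / 18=-37.94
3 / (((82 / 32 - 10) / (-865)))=41520 / 119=348.91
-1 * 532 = -532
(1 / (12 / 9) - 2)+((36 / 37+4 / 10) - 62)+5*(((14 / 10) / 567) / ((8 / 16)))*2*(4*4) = -3661549 / 59940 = -61.09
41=41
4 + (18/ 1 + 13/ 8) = 189/ 8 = 23.62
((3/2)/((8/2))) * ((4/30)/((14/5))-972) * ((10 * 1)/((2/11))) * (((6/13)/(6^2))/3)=-1122605/13104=-85.67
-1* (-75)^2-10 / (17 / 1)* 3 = -95655 / 17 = -5626.76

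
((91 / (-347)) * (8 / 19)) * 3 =-2184 / 6593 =-0.33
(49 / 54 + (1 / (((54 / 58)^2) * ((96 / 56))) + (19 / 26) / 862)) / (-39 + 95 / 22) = -426266654 / 9349619643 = -0.05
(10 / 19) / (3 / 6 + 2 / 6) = 12 / 19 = 0.63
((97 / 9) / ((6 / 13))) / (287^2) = 1261 / 4447926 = 0.00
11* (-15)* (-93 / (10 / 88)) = 135036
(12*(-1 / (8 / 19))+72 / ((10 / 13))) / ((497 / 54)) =2511 / 355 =7.07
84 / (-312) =-7 / 26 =-0.27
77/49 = 11/7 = 1.57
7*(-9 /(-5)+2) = 26.60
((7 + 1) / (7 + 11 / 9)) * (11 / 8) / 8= 99 / 592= 0.17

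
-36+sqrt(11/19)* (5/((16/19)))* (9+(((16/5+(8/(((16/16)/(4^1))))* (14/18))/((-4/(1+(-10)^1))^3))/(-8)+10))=-3359* sqrt(209)/512 - 36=-130.84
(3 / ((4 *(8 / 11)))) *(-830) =-13695 / 16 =-855.94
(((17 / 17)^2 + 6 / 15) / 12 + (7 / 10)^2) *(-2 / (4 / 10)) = -91 / 30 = -3.03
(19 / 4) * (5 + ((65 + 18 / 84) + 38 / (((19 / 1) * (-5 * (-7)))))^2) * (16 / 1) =397104959 / 1225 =324167.31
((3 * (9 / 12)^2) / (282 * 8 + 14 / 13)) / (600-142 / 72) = 3159 / 2526815672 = 0.00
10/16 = 5/8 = 0.62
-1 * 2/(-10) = 1/5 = 0.20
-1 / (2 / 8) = -4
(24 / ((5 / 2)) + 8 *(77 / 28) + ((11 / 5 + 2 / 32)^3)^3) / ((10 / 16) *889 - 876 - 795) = -212741815270853616021 / 149703098368000000000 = -1.42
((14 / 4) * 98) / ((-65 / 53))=-18179 / 65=-279.68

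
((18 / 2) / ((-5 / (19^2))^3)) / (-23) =423412929 / 2875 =147274.06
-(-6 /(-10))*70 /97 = -42 /97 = -0.43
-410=-410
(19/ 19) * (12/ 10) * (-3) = -18/ 5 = -3.60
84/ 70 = 6/ 5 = 1.20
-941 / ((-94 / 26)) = 12233 / 47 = 260.28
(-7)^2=49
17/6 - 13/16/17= 2273/816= 2.79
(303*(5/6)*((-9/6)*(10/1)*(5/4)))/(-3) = 12625/8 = 1578.12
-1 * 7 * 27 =-189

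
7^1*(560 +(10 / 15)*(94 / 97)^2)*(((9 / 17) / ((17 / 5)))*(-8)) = -13292825280 / 2719201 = -4888.50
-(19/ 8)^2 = -361/ 64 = -5.64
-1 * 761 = -761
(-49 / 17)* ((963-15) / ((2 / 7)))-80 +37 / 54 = -8852239 / 918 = -9642.96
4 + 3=7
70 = 70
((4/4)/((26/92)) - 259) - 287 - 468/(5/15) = -25304/13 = -1946.46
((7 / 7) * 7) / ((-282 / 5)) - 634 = -178823 / 282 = -634.12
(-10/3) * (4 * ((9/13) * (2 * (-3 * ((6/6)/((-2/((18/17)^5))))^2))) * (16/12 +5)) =155.31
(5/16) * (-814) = -2035/8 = -254.38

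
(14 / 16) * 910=3185 / 4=796.25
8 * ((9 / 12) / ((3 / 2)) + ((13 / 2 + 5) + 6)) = 144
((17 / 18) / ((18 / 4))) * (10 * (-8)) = -16.79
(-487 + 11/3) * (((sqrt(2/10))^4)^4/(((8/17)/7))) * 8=-6902/46875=-0.15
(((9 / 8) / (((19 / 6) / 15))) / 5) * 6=243 / 38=6.39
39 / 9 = 13 / 3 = 4.33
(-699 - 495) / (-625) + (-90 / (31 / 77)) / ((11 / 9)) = -3506736 / 19375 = -180.99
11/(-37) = -0.30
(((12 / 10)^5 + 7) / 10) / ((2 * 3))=29651 / 187500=0.16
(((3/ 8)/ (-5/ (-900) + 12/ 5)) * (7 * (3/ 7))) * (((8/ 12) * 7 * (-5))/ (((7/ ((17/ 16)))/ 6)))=-34425/ 3464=-9.94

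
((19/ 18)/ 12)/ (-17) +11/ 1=40373/ 3672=10.99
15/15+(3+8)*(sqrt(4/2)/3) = 1+11*sqrt(2)/3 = 6.19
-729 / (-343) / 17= 729 / 5831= 0.13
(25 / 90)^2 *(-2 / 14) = -0.01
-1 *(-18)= 18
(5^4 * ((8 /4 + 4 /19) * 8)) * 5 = 1050000 /19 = 55263.16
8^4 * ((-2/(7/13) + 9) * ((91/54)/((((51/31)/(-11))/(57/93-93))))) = 31034212352/1377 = 22537554.36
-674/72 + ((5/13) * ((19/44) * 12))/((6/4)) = -41351/5148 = -8.03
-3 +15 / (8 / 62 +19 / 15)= 5028 / 649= 7.75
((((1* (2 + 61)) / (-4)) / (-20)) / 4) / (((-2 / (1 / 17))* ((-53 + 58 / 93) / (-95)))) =-111321 / 10599296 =-0.01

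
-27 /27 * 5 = -5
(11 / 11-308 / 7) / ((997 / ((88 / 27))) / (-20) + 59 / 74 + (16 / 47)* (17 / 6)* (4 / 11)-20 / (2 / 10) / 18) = 2.18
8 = 8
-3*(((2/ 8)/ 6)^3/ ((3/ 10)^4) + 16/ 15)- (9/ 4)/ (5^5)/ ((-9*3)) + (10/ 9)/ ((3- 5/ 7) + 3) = -8136553697/ 2697300000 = -3.02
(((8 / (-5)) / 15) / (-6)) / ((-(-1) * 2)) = 2 / 225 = 0.01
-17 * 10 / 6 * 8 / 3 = -680 / 9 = -75.56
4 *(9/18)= 2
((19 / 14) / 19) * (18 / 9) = 1 / 7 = 0.14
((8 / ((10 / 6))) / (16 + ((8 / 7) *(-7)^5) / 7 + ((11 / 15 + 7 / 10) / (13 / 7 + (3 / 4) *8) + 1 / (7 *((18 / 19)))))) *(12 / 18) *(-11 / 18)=33880 / 47256827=0.00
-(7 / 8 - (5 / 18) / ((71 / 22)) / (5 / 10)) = -3593 / 5112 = -0.70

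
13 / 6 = 2.17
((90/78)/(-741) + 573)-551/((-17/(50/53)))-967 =-1051427189/2893111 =-363.42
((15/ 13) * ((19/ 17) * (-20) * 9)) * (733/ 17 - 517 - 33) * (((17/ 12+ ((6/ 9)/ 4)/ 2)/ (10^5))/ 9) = 1473507/ 7514000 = 0.20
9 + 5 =14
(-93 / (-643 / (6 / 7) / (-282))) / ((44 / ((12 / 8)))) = -118017 / 99022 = -1.19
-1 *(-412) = 412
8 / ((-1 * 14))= -4 / 7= -0.57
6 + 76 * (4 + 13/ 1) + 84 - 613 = 769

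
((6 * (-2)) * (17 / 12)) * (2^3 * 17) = -2312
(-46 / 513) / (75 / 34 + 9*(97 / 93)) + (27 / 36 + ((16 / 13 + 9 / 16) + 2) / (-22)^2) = 473350016423 / 631047029184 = 0.75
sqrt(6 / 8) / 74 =sqrt(3) / 148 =0.01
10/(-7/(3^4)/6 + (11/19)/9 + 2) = 92340/18929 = 4.88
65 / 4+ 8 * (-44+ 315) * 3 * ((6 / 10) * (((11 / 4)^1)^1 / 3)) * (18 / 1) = 1288117 / 20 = 64405.85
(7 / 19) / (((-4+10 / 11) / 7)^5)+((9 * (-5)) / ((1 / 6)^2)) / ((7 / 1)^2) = -55.01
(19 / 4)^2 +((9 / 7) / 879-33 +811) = 26271307 / 32816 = 800.56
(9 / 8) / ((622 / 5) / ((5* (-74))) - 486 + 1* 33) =-8325 / 3354688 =-0.00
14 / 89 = 0.16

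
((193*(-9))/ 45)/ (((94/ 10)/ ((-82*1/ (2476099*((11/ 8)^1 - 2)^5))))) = -518586368/ 363677040625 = -0.00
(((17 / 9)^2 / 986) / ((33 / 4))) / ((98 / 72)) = 136 / 422037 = 0.00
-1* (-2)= 2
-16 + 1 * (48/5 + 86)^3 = 109213352/125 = 873706.82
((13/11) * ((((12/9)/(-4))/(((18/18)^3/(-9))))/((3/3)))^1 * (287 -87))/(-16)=-975/22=-44.32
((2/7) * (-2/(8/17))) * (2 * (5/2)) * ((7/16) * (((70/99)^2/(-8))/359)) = 104125/225187776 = 0.00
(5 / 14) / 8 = 5 / 112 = 0.04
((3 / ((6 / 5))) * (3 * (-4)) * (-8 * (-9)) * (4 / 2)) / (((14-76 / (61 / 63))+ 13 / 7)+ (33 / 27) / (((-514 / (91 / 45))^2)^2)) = 4751783688121622913600000 / 68894990208506078458183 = 68.97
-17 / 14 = -1.21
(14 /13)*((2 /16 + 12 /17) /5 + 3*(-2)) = -27769 /4420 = -6.28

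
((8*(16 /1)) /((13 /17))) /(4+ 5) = 2176 /117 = 18.60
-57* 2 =-114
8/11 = 0.73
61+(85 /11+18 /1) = 954 /11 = 86.73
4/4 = 1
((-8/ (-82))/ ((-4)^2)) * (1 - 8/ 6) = -1/ 492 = -0.00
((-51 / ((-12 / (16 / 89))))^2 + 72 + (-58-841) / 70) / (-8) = -33124541 / 4435760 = -7.47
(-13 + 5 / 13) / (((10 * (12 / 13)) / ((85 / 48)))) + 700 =200903 / 288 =697.58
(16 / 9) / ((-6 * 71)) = -8 / 1917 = -0.00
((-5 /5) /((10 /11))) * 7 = -77 /10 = -7.70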